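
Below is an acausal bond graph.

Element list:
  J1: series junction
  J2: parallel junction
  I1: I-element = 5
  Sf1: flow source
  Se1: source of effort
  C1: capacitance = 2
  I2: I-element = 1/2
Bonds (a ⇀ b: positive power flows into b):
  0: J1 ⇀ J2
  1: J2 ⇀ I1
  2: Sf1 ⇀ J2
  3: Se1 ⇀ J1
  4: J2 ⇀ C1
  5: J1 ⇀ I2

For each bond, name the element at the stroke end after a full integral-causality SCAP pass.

#2 stroke→Sf1  (Sf1 fixes flow; stroke at Sf1)
#3 stroke→J1  (Se1 (Se) sets effort on bond)
#1 stroke→I1  (prefer integral on I1)
#4 stroke→J2  (prefer integral on C1)
#0 stroke→J1  (0-jn J2 has e-setter on 4)
#5 stroke→I2  (only one flow-in slot at J1)

β0 stroke→J1
β1 stroke→I1
β2 stroke→Sf1
β3 stroke→J1
β4 stroke→J2
β5 stroke→I2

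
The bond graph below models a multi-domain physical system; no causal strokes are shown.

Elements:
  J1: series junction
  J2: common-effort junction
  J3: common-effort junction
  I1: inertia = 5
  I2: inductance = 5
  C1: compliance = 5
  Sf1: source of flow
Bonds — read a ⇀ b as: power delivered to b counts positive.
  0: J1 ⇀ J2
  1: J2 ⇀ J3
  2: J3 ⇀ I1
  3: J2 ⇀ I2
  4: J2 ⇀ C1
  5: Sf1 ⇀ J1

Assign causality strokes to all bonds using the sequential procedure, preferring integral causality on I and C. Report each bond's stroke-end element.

#5 |Sf1  (Sf1 fixes flow; stroke at Sf1)
#0 |J1  (J1: bond 5 brought flow, rest push out)
#2 |I1  (I1: I, integral causality)
#1 |J3  (closing 0-jn rule on J3)
#3 |I2  (I2: I, integral causality)
#4 |J2  (closing 0-jn rule on J2)

β0 →J1
β1 →J3
β2 →I1
β3 →I2
β4 →J2
β5 →Sf1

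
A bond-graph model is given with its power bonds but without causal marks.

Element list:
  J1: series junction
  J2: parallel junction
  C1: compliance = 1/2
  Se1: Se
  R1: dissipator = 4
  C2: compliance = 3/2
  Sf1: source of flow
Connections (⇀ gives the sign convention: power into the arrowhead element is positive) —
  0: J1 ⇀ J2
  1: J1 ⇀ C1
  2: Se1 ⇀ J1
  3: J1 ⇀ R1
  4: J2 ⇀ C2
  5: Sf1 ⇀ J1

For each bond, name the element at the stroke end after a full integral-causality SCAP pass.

#2 stroke→J1  (Se1 (Se) sets effort on bond)
#5 stroke→Sf1  (Sf1: flow source, stroke at near end)
#0 stroke→J1  (common-f at J1 fixed by 5)
#1 stroke→J1  (J1: bond 5 brought flow, rest push out)
#3 stroke→J1  (J1: bond 5 brought flow, rest push out)
#4 stroke→J2  (J2: last free bond brings effort in)

b0 |J1
b1 |J1
b2 |J1
b3 |J1
b4 |J2
b5 |Sf1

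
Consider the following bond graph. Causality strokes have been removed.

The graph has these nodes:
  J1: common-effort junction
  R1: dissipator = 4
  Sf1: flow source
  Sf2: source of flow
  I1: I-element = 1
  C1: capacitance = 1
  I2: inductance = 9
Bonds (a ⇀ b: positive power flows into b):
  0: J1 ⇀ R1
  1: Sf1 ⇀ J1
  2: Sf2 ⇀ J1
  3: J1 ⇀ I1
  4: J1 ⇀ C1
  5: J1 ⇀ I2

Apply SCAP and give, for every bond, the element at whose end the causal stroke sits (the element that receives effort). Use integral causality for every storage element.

b1 stroke at Sf1  (Sf1 fixes flow; stroke at Sf1)
b2 stroke at Sf2  (Sf2: flow source, stroke at near end)
b3 stroke at I1  (prefer integral on I1)
b4 stroke at J1  (C1 outputs effort q/C1)
b0 stroke at R1  (common-e at J1 fixed by 4)
b5 stroke at I2  (J1: bond 4 brought effort, rest push out)

b0 stroke at R1
b1 stroke at Sf1
b2 stroke at Sf2
b3 stroke at I1
b4 stroke at J1
b5 stroke at I2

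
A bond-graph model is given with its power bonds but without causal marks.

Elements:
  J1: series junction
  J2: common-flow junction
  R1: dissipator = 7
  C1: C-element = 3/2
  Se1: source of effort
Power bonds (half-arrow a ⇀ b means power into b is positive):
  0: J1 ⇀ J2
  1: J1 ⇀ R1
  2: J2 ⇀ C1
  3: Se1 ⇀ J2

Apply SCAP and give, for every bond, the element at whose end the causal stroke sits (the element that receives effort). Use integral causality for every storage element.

β0 stroke→J1
β1 stroke→R1
β2 stroke→J2
β3 stroke→J2

#3 |J2  (source Se1 imposes e)
#2 |J2  (C1 outputs effort q/C1)
#0 |J1  (J2 needs exactly one f-in)
#1 |R1  (only one flow-in slot at J1)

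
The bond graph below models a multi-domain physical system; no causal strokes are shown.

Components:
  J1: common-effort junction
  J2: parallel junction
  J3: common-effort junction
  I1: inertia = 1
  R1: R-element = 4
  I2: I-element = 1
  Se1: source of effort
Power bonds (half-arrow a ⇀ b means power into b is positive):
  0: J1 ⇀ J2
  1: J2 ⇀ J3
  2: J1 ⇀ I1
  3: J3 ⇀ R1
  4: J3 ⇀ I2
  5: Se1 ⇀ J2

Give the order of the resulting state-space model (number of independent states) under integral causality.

bond 5 stroke at J2  (Se1 (Se) sets effort on bond)
bond 0 stroke at J1  (common-e at J2 fixed by 5)
bond 1 stroke at J3  (J2 effort already set via bond 5)
bond 3 stroke at R1  (J3 effort already set via bond 1)
bond 4 stroke at I2  (J3: bond 1 brought effort, rest push out)
bond 2 stroke at I1  (J1: bond 0 brought effort, rest push out)

2  (I1, I2 all integral)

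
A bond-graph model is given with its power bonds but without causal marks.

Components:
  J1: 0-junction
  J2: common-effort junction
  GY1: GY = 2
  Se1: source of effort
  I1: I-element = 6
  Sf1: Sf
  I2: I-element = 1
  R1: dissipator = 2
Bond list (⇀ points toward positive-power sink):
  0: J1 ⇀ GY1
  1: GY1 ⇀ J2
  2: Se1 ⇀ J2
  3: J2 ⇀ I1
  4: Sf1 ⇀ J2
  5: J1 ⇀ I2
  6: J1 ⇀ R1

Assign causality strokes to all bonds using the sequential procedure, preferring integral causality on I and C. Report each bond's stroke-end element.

#2 |J2  (Se1 (Se) sets effort on bond)
#4 |Sf1  (Sf1 (Sf) sets flow on bond)
#1 |GY1  (0-jn J2 has e-setter on 2)
#3 |I1  (0-jn J2 has e-setter on 2)
#0 |GY1  (through GY1, causality inverts; strokes same side of GY1)
#5 |I2  (I2: I, integral causality)
#6 |J1  (J1: last free bond brings effort in)

β0 stroke at GY1
β1 stroke at GY1
β2 stroke at J2
β3 stroke at I1
β4 stroke at Sf1
β5 stroke at I2
β6 stroke at J1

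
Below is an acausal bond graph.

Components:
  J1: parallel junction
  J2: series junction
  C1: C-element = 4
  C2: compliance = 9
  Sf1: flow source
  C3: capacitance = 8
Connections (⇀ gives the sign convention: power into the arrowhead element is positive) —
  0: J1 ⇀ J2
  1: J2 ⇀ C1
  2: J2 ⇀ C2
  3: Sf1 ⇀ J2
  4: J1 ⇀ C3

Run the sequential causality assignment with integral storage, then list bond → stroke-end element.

b3 →Sf1  (Sf1 fixes flow; stroke at Sf1)
b0 →J2  (J2 flow already set via bond 3)
b1 →J2  (J2: bond 3 brought flow, rest push out)
b2 →J2  (1-jn J2 has f-setter on 3)
b4 →J1  (closing 0-jn rule on J1)

#0 |J2
#1 |J2
#2 |J2
#3 |Sf1
#4 |J1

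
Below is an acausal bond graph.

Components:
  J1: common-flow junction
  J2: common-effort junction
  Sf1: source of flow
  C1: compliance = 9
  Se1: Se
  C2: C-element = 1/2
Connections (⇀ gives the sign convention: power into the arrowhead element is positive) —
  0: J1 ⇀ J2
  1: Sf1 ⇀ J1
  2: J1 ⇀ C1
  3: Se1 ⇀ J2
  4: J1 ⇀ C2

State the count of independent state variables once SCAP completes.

2  (C1, C2 all integral)

#1 stroke at Sf1  (Sf1 fixes flow; stroke at Sf1)
#3 stroke at J2  (source Se1 imposes e)
#0 stroke at J1  (J1: bond 1 brought flow, rest push out)
#2 stroke at J1  (1-jn J1 has f-setter on 1)
#4 stroke at J1  (J1: bond 1 brought flow, rest push out)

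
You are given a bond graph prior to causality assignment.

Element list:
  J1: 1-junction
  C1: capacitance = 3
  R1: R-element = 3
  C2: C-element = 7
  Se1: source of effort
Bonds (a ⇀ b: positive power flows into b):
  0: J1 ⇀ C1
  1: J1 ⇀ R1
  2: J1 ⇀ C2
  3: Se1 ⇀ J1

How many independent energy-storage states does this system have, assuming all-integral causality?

2  (C1, C2 all integral)

β3 |J1  (Se1: effort source, stroke at far end)
β0 |J1  (C1: C, integral causality)
β2 |J1  (prefer integral on C2)
β1 |R1  (only one flow-in slot at J1)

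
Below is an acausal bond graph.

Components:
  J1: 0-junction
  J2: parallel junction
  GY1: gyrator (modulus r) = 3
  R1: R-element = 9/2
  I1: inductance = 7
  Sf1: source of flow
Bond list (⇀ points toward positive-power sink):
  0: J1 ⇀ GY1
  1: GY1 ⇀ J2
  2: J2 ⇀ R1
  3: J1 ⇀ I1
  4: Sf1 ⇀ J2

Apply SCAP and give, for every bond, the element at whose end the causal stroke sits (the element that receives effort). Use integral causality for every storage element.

b0 →J1
b1 →J2
b2 →R1
b3 →I1
b4 →Sf1

bond 4 stroke→Sf1  (Sf1 fixes flow; stroke at Sf1)
bond 3 stroke→I1  (I1 integral (f out))
bond 0 stroke→J1  (closing 0-jn rule on J1)
bond 1 stroke→J2  (GY1 both-in/both-out from 0)
bond 2 stroke→R1  (0-jn J2 has e-setter on 1)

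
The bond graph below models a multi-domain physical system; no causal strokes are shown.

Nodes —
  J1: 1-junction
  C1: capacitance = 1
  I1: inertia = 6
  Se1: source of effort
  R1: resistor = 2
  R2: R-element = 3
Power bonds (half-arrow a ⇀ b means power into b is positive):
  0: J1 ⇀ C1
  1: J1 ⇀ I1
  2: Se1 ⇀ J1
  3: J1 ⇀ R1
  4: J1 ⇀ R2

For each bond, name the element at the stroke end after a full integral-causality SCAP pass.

b2 →J1  (source Se1 imposes e)
b0 →J1  (prefer integral on C1)
b1 →I1  (I1 integral (f out))
b3 →J1  (J1 flow already set via bond 1)
b4 →J1  (J1: bond 1 brought flow, rest push out)

bond 0 |J1
bond 1 |I1
bond 2 |J1
bond 3 |J1
bond 4 |J1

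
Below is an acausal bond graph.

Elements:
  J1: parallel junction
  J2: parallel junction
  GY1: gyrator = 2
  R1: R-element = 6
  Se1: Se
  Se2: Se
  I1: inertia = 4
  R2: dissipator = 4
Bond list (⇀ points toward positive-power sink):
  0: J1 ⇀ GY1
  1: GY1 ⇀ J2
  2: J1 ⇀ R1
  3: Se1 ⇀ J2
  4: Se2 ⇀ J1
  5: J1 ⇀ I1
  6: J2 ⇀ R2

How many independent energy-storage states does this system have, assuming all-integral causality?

1  (I1 all integral)

β3 stroke→J2  (source Se1 imposes e)
β4 stroke→J1  (source Se2 imposes e)
β0 stroke→GY1  (J1: bond 4 brought effort, rest push out)
β2 stroke→R1  (J1: bond 4 brought effort, rest push out)
β5 stroke→I1  (J1: bond 4 brought effort, rest push out)
β1 stroke→GY1  (common-e at J2 fixed by 3)
β6 stroke→R2  (J2: bond 3 brought effort, rest push out)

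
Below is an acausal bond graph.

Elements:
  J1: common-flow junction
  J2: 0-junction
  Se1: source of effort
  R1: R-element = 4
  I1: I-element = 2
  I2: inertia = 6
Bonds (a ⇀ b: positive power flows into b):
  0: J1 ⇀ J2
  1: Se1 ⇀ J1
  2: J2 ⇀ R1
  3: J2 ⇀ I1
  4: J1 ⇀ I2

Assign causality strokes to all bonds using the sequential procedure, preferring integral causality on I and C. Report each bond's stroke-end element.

β0 stroke→J1
β1 stroke→J1
β2 stroke→J2
β3 stroke→I1
β4 stroke→I2

β1 stroke at J1  (Se1: effort source, stroke at far end)
β3 stroke at I1  (I1 integral (f out))
β4 stroke at I2  (prefer integral on I2)
β0 stroke at J1  (J1 flow already set via bond 4)
β2 stroke at J2  (closing 0-jn rule on J2)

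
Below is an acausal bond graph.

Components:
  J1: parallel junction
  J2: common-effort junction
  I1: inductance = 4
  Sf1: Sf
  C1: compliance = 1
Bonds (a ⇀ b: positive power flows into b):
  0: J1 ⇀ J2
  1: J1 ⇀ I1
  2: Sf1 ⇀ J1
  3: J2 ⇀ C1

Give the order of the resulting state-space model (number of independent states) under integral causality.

2  (C1, I1 all integral)

β2 |Sf1  (source Sf1 imposes f)
β1 |I1  (prefer integral on I1)
β0 |J1  (J1 needs exactly one e-in)
β3 |J2  (J2: last free bond brings effort in)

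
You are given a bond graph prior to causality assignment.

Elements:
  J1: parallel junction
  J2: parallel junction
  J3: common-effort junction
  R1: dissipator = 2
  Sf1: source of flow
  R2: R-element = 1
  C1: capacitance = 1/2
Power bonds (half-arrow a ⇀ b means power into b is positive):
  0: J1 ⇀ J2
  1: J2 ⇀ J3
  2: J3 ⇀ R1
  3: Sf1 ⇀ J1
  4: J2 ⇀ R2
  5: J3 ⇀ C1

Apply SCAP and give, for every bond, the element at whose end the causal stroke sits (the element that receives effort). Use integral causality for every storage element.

b0 stroke→J1
b1 stroke→J2
b2 stroke→R1
b3 stroke→Sf1
b4 stroke→R2
b5 stroke→J3

bond 3 |Sf1  (source Sf1 imposes f)
bond 0 |J1  (J1 needs exactly one e-in)
bond 5 |J3  (C1: C, integral causality)
bond 1 |J2  (J3: bond 5 brought effort, rest push out)
bond 2 |R1  (common-e at J3 fixed by 5)
bond 4 |R2  (common-e at J2 fixed by 1)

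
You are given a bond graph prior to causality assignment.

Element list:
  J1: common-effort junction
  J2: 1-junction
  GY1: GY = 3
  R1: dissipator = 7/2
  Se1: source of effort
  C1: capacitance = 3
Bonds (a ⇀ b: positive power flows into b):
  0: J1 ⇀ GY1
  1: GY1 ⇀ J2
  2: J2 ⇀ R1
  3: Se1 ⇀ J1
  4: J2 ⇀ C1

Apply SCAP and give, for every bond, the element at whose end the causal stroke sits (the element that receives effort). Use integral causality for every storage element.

b3 stroke at J1  (Se1: effort source, stroke at far end)
b0 stroke at GY1  (common-e at J1 fixed by 3)
b1 stroke at GY1  (GY1: gyrator matches bond 0)
b2 stroke at J2  (1-jn J2 has f-setter on 1)
b4 stroke at J2  (1-jn J2 has f-setter on 1)

#0 →GY1
#1 →GY1
#2 →J2
#3 →J1
#4 →J2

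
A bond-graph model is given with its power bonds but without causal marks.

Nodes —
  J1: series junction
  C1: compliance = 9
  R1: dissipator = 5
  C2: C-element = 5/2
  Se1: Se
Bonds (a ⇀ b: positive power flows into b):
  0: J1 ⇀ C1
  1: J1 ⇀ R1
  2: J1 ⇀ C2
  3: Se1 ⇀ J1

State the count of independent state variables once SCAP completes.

2  (C1, C2 all integral)

b3 stroke→J1  (Se1 fixes effort; stroke away)
b0 stroke→J1  (C1 integral (e out))
b2 stroke→J1  (C2: C, integral causality)
b1 stroke→R1  (J1: last free bond brings flow in)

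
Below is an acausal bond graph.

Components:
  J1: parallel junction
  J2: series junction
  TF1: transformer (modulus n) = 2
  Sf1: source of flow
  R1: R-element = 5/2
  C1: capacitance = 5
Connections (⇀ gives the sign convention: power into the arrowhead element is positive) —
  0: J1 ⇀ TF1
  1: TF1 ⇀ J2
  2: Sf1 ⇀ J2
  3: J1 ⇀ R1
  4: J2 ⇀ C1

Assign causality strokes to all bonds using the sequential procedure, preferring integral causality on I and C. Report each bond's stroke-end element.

b0 |TF1
b1 |J2
b2 |Sf1
b3 |J1
b4 |J2

#2 stroke→Sf1  (Sf1: flow source, stroke at near end)
#1 stroke→J2  (J2: bond 2 brought flow, rest push out)
#4 stroke→J2  (J2 flow already set via bond 2)
#0 stroke→TF1  (TF1 one-in-one-out from 1)
#3 stroke→J1  (only one effort-in slot at J1)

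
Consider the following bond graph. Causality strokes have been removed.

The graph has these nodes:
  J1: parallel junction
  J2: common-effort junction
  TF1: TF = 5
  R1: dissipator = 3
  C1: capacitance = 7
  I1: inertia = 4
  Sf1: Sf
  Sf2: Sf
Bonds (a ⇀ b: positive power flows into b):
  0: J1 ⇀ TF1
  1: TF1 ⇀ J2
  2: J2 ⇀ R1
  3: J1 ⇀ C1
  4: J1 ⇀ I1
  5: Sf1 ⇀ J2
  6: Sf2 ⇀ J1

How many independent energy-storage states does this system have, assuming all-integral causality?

2  (C1, I1 all integral)

bond 5 stroke at Sf1  (Sf1 (Sf) sets flow on bond)
bond 6 stroke at Sf2  (Sf2 fixes flow; stroke at Sf2)
bond 3 stroke at J1  (prefer integral on C1)
bond 0 stroke at TF1  (J1: bond 3 brought effort, rest push out)
bond 4 stroke at I1  (0-jn J1 has e-setter on 3)
bond 1 stroke at J2  (TF1 one-in-one-out from 0)
bond 2 stroke at R1  (0-jn J2 has e-setter on 1)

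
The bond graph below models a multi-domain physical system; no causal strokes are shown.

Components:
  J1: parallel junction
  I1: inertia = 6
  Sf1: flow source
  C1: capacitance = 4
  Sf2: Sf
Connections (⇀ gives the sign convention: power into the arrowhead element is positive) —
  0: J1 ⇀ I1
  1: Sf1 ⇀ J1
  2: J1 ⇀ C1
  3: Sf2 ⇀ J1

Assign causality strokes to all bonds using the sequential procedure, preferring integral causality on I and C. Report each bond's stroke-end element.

#1 |Sf1  (Sf1 fixes flow; stroke at Sf1)
#3 |Sf2  (Sf2 (Sf) sets flow on bond)
#0 |I1  (I1 outputs flow p/I1)
#2 |J1  (J1: last free bond brings effort in)

#0 |I1
#1 |Sf1
#2 |J1
#3 |Sf2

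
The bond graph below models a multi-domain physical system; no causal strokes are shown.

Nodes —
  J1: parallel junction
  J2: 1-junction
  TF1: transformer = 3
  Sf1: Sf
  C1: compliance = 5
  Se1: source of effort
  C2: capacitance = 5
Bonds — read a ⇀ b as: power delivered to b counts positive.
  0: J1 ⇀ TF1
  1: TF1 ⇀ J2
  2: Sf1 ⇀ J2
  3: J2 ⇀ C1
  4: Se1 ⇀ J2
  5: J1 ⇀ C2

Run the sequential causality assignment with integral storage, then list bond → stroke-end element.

bond 0 stroke→TF1
bond 1 stroke→J2
bond 2 stroke→Sf1
bond 3 stroke→J2
bond 4 stroke→J2
bond 5 stroke→J1

β2 |Sf1  (Sf1 fixes flow; stroke at Sf1)
β4 |J2  (Se1 fixes effort; stroke away)
β1 |J2  (common-f at J2 fixed by 2)
β3 |J2  (1-jn J2 has f-setter on 2)
β0 |TF1  (TF1: transformer flips bond 1)
β5 |J1  (J1: last free bond brings effort in)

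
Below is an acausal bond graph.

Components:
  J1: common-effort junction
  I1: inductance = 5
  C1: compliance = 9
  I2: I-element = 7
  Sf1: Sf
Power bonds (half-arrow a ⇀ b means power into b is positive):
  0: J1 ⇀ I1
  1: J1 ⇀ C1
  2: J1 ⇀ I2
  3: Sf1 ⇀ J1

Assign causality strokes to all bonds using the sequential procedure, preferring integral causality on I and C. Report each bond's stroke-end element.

#0 stroke→I1
#1 stroke→J1
#2 stroke→I2
#3 stroke→Sf1

bond 3 |Sf1  (Sf1: flow source, stroke at near end)
bond 0 |I1  (I1: I, integral causality)
bond 1 |J1  (C1: C, integral causality)
bond 2 |I2  (0-jn J1 has e-setter on 1)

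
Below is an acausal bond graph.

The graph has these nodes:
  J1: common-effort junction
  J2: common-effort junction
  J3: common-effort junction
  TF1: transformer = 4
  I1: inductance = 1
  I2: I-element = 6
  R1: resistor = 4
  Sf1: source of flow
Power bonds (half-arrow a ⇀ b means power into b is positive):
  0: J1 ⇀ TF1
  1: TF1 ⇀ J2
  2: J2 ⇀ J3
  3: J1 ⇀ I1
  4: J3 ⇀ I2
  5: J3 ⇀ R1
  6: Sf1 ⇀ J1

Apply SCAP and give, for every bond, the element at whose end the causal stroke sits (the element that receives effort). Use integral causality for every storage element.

bond 0 stroke at J1
bond 1 stroke at TF1
bond 2 stroke at J2
bond 3 stroke at I1
bond 4 stroke at I2
bond 5 stroke at J3
bond 6 stroke at Sf1

#6 →Sf1  (Sf1 (Sf) sets flow on bond)
#3 →I1  (I1: I, integral causality)
#0 →J1  (closing 0-jn rule on J1)
#1 →TF1  (TF TF1: opposite of bond 0)
#2 →J2  (closing 0-jn rule on J2)
#4 →I2  (I2 outputs flow p/I2)
#5 →J3  (J3: last free bond brings effort in)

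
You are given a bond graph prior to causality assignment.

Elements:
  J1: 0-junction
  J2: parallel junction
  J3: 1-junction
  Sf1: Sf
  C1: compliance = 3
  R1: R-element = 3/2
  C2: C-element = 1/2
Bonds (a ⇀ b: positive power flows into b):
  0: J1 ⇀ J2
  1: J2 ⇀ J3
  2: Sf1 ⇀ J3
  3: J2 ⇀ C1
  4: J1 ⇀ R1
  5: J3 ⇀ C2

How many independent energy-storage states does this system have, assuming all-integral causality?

b2 →Sf1  (Sf1 fixes flow; stroke at Sf1)
b1 →J3  (1-jn J3 has f-setter on 2)
b5 →J3  (common-f at J3 fixed by 2)
b3 →J2  (C1: C, integral causality)
b0 →J1  (J2: bond 3 brought effort, rest push out)
b4 →R1  (common-e at J1 fixed by 0)

2  (C1, C2 all integral)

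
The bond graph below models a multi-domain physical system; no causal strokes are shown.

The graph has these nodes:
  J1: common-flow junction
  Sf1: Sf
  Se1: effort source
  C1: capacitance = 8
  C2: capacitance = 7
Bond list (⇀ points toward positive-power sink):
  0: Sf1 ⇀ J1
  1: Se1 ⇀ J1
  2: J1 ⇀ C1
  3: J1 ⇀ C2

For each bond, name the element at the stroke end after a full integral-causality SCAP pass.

bond 0 →Sf1
bond 1 →J1
bond 2 →J1
bond 3 →J1

#0 stroke at Sf1  (Sf1: flow source, stroke at near end)
#1 stroke at J1  (Se1 (Se) sets effort on bond)
#2 stroke at J1  (1-jn J1 has f-setter on 0)
#3 stroke at J1  (J1: bond 0 brought flow, rest push out)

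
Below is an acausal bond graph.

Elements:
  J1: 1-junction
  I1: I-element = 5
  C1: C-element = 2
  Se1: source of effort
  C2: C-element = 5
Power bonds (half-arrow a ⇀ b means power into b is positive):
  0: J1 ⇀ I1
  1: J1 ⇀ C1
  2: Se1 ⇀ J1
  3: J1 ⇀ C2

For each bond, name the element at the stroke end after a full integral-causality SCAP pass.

b2 |J1  (Se1 fixes effort; stroke away)
b0 |I1  (I1 integral (f out))
b1 |J1  (1-jn J1 has f-setter on 0)
b3 |J1  (common-f at J1 fixed by 0)

β0 stroke at I1
β1 stroke at J1
β2 stroke at J1
β3 stroke at J1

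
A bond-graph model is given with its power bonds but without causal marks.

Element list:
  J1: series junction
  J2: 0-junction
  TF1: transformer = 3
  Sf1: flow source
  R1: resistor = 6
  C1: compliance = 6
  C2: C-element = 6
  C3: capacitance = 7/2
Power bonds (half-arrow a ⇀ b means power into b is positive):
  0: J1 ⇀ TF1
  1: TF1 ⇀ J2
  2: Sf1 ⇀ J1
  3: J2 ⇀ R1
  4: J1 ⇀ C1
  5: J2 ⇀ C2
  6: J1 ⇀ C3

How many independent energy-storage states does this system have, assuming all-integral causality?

β2 stroke→Sf1  (Sf1 fixes flow; stroke at Sf1)
β0 stroke→J1  (common-f at J1 fixed by 2)
β4 stroke→J1  (1-jn J1 has f-setter on 2)
β6 stroke→J1  (1-jn J1 has f-setter on 2)
β1 stroke→TF1  (TF1 one-in-one-out from 0)
β5 stroke→J2  (C2 integral (e out))
β3 stroke→R1  (J2: bond 5 brought effort, rest push out)

3  (C1, C2, C3 all integral)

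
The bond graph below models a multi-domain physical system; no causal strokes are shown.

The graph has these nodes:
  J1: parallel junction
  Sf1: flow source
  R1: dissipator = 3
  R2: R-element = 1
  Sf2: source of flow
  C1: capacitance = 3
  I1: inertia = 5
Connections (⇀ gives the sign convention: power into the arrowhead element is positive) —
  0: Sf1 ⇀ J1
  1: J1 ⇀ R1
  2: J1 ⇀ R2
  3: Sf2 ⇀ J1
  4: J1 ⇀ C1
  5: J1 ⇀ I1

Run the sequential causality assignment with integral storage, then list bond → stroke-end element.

β0 stroke at Sf1  (source Sf1 imposes f)
β3 stroke at Sf2  (Sf2: flow source, stroke at near end)
β4 stroke at J1  (prefer integral on C1)
β1 stroke at R1  (0-jn J1 has e-setter on 4)
β2 stroke at R2  (common-e at J1 fixed by 4)
β5 stroke at I1  (J1: bond 4 brought effort, rest push out)

bond 0 stroke→Sf1
bond 1 stroke→R1
bond 2 stroke→R2
bond 3 stroke→Sf2
bond 4 stroke→J1
bond 5 stroke→I1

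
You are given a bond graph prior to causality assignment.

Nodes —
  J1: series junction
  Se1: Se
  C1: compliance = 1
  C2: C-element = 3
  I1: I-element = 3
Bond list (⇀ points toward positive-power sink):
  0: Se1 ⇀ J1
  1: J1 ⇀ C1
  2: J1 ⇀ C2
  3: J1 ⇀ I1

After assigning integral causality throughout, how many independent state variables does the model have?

bond 0 stroke at J1  (Se1 fixes effort; stroke away)
bond 1 stroke at J1  (C1 outputs effort q/C1)
bond 2 stroke at J1  (C2 integral (e out))
bond 3 stroke at I1  (J1 needs exactly one f-in)

3  (C1, C2, I1 all integral)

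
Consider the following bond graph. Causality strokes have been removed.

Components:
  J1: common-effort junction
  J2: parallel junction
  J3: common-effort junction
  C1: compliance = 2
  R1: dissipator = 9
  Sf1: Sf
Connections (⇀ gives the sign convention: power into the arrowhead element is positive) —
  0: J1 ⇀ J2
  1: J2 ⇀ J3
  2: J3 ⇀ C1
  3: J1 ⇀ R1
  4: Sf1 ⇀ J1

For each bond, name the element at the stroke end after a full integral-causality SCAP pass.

bond 4 stroke at Sf1  (Sf1 fixes flow; stroke at Sf1)
bond 2 stroke at J3  (C1 integral (e out))
bond 1 stroke at J2  (J3: bond 2 brought effort, rest push out)
bond 0 stroke at J1  (common-e at J2 fixed by 1)
bond 3 stroke at R1  (0-jn J1 has e-setter on 0)

b0 stroke→J1
b1 stroke→J2
b2 stroke→J3
b3 stroke→R1
b4 stroke→Sf1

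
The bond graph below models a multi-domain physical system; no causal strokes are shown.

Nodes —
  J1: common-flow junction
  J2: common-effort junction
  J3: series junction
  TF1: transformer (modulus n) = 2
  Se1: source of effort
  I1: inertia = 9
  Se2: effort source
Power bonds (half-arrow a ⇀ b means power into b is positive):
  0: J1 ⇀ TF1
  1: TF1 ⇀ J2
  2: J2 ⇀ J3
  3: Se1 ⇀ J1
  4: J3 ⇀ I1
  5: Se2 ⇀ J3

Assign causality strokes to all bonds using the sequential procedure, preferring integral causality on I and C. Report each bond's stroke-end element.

b3 stroke→J1  (source Se1 imposes e)
b5 stroke→J3  (Se2 (Se) sets effort on bond)
b0 stroke→TF1  (only one flow-in slot at J1)
b1 stroke→J2  (TF TF1: opposite of bond 0)
b2 stroke→J3  (0-jn J2 has e-setter on 1)
b4 stroke→I1  (closing 1-jn rule on J3)

bond 0 →TF1
bond 1 →J2
bond 2 →J3
bond 3 →J1
bond 4 →I1
bond 5 →J3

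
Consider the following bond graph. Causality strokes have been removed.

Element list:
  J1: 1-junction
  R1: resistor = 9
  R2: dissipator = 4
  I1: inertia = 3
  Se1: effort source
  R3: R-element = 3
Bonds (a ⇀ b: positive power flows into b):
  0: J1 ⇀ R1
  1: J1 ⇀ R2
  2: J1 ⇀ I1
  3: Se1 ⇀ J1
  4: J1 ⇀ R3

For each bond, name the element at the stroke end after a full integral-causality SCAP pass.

β3 |J1  (Se1 (Se) sets effort on bond)
β2 |I1  (I1 outputs flow p/I1)
β0 |J1  (common-f at J1 fixed by 2)
β1 |J1  (J1 flow already set via bond 2)
β4 |J1  (J1 flow already set via bond 2)

bond 0 stroke→J1
bond 1 stroke→J1
bond 2 stroke→I1
bond 3 stroke→J1
bond 4 stroke→J1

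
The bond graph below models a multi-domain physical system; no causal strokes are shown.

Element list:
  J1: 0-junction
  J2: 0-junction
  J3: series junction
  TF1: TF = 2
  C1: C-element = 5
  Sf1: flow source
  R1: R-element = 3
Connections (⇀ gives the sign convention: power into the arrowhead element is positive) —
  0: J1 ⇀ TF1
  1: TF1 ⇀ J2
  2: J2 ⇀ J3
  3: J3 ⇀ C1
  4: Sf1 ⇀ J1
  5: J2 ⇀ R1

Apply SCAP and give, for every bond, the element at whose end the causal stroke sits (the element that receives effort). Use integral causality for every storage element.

#4 stroke→Sf1  (source Sf1 imposes f)
#0 stroke→J1  (only one effort-in slot at J1)
#1 stroke→TF1  (TF1 one-in-one-out from 0)
#3 stroke→J3  (C1 outputs effort q/C1)
#2 stroke→J2  (J3: last free bond brings flow in)
#5 stroke→R1  (0-jn J2 has e-setter on 2)

β0 →J1
β1 →TF1
β2 →J2
β3 →J3
β4 →Sf1
β5 →R1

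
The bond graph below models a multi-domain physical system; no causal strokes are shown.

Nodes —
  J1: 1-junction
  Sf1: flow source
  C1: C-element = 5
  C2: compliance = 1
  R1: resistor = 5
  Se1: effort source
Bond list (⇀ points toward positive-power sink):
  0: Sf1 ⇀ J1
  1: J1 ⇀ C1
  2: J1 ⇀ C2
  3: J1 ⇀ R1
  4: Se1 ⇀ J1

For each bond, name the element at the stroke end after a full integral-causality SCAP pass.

#0 →Sf1  (source Sf1 imposes f)
#4 →J1  (Se1 fixes effort; stroke away)
#1 →J1  (J1 flow already set via bond 0)
#2 →J1  (J1 flow already set via bond 0)
#3 →J1  (1-jn J1 has f-setter on 0)

bond 0 stroke→Sf1
bond 1 stroke→J1
bond 2 stroke→J1
bond 3 stroke→J1
bond 4 stroke→J1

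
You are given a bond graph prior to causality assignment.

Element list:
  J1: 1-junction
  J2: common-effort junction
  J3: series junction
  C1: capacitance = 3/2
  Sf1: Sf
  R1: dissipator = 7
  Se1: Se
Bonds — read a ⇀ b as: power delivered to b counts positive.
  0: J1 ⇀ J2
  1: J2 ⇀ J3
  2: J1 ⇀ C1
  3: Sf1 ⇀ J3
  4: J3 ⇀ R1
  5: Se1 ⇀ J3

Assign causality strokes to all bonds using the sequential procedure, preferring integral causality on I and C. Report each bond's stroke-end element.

#3 stroke at Sf1  (source Sf1 imposes f)
#5 stroke at J3  (Se1 fixes effort; stroke away)
#1 stroke at J3  (J3 flow already set via bond 3)
#4 stroke at J3  (J3 flow already set via bond 3)
#0 stroke at J2  (only one effort-in slot at J2)
#2 stroke at J1  (common-f at J1 fixed by 0)

β0 stroke→J2
β1 stroke→J3
β2 stroke→J1
β3 stroke→Sf1
β4 stroke→J3
β5 stroke→J3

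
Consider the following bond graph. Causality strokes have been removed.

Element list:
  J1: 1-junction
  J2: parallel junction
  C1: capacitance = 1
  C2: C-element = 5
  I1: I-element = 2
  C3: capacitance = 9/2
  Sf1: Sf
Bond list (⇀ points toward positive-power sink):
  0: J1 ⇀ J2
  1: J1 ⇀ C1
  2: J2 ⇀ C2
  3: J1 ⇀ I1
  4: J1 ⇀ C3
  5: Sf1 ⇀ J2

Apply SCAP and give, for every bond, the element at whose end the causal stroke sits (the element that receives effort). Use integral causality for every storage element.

#0 stroke at J1
#1 stroke at J1
#2 stroke at J2
#3 stroke at I1
#4 stroke at J1
#5 stroke at Sf1

β5 →Sf1  (source Sf1 imposes f)
β1 →J1  (C1: C, integral causality)
β2 →J2  (prefer integral on C2)
β0 →J1  (common-e at J2 fixed by 2)
β3 →I1  (I1 outputs flow p/I1)
β4 →J1  (J1: bond 3 brought flow, rest push out)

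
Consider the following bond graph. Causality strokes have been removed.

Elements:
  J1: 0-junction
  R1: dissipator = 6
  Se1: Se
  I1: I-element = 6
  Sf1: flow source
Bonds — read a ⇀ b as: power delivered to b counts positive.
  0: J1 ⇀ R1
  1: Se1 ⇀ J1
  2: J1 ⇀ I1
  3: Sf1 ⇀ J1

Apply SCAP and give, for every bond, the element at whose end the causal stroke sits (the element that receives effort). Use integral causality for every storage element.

bond 1 stroke at J1  (source Se1 imposes e)
bond 3 stroke at Sf1  (Sf1 fixes flow; stroke at Sf1)
bond 0 stroke at R1  (J1 effort already set via bond 1)
bond 2 stroke at I1  (J1: bond 1 brought effort, rest push out)

bond 0 |R1
bond 1 |J1
bond 2 |I1
bond 3 |Sf1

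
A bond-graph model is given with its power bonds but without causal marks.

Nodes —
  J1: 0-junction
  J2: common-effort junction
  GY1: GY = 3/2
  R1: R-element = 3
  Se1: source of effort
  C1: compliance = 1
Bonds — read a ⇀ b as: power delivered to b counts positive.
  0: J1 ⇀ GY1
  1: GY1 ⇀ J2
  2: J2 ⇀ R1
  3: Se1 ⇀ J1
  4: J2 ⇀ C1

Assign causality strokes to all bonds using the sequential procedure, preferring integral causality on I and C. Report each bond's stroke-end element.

b3 |J1  (Se1: effort source, stroke at far end)
b0 |GY1  (0-jn J1 has e-setter on 3)
b1 |GY1  (GY GY1: same side as bond 0)
b4 |J2  (C1: C, integral causality)
b2 |R1  (common-e at J2 fixed by 4)

bond 0 |GY1
bond 1 |GY1
bond 2 |R1
bond 3 |J1
bond 4 |J2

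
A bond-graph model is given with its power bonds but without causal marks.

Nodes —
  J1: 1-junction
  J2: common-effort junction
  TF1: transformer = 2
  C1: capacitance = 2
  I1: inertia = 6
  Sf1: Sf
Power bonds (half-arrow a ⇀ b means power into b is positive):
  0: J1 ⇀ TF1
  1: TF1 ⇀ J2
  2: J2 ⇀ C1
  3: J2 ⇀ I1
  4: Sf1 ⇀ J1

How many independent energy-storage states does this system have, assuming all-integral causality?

2  (C1, I1 all integral)

#4 stroke at Sf1  (Sf1: flow source, stroke at near end)
#0 stroke at J1  (J1 flow already set via bond 4)
#1 stroke at TF1  (TF TF1: opposite of bond 0)
#2 stroke at J2  (C1 integral (e out))
#3 stroke at I1  (0-jn J2 has e-setter on 2)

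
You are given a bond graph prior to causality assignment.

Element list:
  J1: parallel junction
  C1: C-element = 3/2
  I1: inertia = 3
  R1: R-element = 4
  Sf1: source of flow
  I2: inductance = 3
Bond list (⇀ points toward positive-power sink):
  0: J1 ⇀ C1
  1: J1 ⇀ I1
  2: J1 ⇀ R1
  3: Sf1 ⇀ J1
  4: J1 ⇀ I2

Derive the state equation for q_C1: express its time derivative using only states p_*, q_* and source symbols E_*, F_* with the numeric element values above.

dq_C1/dt = F_Sf1 - p_I1/3 - p_I2/3 - q_C1/6

bond 3 →Sf1  (Sf1 (Sf) sets flow on bond)
bond 0 →J1  (C1 integral (e out))
bond 1 →I1  (0-jn J1 has e-setter on 0)
bond 2 →R1  (0-jn J1 has e-setter on 0)
bond 4 →I2  (J1 effort already set via bond 0)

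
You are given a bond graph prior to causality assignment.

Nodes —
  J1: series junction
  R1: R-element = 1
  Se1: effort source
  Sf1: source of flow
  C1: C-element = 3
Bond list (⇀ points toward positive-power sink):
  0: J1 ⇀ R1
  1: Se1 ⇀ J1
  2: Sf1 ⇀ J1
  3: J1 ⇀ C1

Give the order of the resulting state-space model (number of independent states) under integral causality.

bond 1 |J1  (source Se1 imposes e)
bond 2 |Sf1  (Sf1 fixes flow; stroke at Sf1)
bond 0 |J1  (J1 flow already set via bond 2)
bond 3 |J1  (J1 flow already set via bond 2)

1  (C1 all integral)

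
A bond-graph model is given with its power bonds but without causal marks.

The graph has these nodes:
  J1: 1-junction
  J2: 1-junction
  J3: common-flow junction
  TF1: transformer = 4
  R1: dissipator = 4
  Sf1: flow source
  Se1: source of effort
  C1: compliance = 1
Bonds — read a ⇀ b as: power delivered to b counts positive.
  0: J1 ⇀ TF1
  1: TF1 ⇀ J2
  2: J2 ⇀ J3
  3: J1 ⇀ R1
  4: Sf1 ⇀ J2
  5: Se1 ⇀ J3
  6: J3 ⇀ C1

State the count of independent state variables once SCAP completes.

β4 stroke at Sf1  (source Sf1 imposes f)
β5 stroke at J3  (source Se1 imposes e)
β1 stroke at J2  (common-f at J2 fixed by 4)
β2 stroke at J2  (J2: bond 4 brought flow, rest push out)
β6 stroke at J3  (J3: bond 2 brought flow, rest push out)
β0 stroke at TF1  (TF TF1: opposite of bond 1)
β3 stroke at J1  (common-f at J1 fixed by 0)

1  (C1 all integral)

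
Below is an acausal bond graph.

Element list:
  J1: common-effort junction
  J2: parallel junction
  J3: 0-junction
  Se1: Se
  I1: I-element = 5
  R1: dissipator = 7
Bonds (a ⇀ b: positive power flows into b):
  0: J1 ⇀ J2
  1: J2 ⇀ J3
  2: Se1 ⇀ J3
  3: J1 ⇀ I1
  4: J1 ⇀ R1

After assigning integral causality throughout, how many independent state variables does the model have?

1  (I1 all integral)

bond 2 →J3  (Se1 fixes effort; stroke away)
bond 1 →J2  (common-e at J3 fixed by 2)
bond 0 →J1  (J2 effort already set via bond 1)
bond 3 →I1  (0-jn J1 has e-setter on 0)
bond 4 →R1  (J1 effort already set via bond 0)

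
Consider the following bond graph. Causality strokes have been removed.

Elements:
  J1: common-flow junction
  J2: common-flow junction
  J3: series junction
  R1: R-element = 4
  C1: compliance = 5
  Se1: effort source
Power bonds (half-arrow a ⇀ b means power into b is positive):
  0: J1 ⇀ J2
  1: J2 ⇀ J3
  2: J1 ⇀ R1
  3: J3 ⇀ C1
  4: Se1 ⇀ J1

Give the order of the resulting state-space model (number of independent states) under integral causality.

1  (C1 all integral)

b4 stroke→J1  (Se1 (Se) sets effort on bond)
b3 stroke→J3  (C1 outputs effort q/C1)
b1 stroke→J2  (J3: last free bond brings flow in)
b0 stroke→J1  (only one flow-in slot at J2)
b2 stroke→R1  (J1 needs exactly one f-in)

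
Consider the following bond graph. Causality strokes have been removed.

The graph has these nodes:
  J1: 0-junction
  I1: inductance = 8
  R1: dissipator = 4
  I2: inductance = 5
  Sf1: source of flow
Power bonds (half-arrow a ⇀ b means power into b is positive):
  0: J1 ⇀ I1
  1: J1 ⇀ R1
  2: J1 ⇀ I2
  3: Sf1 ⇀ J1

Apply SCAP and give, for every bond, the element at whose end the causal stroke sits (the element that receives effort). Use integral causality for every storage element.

b3 stroke→Sf1  (source Sf1 imposes f)
b0 stroke→I1  (I1 integral (f out))
b2 stroke→I2  (I2: I, integral causality)
b1 stroke→J1  (J1: last free bond brings effort in)

β0 |I1
β1 |J1
β2 |I2
β3 |Sf1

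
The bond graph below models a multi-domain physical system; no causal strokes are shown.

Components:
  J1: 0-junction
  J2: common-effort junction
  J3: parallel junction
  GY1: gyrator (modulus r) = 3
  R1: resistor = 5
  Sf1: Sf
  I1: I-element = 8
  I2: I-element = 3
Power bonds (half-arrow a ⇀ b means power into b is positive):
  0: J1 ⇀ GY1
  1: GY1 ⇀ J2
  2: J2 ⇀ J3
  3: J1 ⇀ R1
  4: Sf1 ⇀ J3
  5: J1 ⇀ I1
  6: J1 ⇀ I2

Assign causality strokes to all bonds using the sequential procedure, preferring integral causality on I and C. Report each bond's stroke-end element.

#0 →J1
#1 →J2
#2 →J3
#3 →R1
#4 →Sf1
#5 →I1
#6 →I2

#4 stroke→Sf1  (Sf1: flow source, stroke at near end)
#2 stroke→J3  (J3 needs exactly one e-in)
#1 stroke→J2  (J2 needs exactly one e-in)
#0 stroke→J1  (GY1 both-in/both-out from 1)
#3 stroke→R1  (common-e at J1 fixed by 0)
#5 stroke→I1  (J1 effort already set via bond 0)
#6 stroke→I2  (J1: bond 0 brought effort, rest push out)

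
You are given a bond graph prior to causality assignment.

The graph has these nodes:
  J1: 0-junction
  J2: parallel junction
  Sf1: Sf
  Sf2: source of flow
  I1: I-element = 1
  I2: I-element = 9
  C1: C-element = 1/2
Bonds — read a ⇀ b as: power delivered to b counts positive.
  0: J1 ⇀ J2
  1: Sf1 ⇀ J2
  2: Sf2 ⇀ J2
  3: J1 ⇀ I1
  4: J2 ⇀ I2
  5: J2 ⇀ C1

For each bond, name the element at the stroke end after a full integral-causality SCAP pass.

β1 →Sf1  (source Sf1 imposes f)
β2 →Sf2  (source Sf2 imposes f)
β3 →I1  (prefer integral on I1)
β0 →J1  (only one effort-in slot at J1)
β4 →I2  (I2: I, integral causality)
β5 →J2  (J2: last free bond brings effort in)

b0 |J1
b1 |Sf1
b2 |Sf2
b3 |I1
b4 |I2
b5 |J2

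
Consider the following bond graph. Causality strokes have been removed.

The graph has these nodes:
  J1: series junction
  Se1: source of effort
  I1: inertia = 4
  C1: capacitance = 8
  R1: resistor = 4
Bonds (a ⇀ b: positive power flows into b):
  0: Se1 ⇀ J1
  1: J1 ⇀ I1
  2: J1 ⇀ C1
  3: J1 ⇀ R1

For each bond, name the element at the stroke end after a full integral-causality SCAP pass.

b0 stroke→J1
b1 stroke→I1
b2 stroke→J1
b3 stroke→J1

b0 |J1  (Se1 fixes effort; stroke away)
b1 |I1  (I1 integral (f out))
b2 |J1  (J1 flow already set via bond 1)
b3 |J1  (common-f at J1 fixed by 1)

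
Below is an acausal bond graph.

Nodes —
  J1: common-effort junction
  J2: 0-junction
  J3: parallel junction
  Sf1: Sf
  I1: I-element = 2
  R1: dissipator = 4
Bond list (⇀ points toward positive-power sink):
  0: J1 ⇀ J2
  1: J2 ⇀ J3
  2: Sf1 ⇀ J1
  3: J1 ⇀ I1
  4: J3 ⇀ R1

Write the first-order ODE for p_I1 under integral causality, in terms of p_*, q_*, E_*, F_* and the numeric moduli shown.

dp_I1/dt = 4*F_Sf1 - 2*p_I1

#2 stroke at Sf1  (Sf1 fixes flow; stroke at Sf1)
#3 stroke at I1  (I1 integral (f out))
#0 stroke at J1  (closing 0-jn rule on J1)
#1 stroke at J2  (J2: last free bond brings effort in)
#4 stroke at J3  (J3: last free bond brings effort in)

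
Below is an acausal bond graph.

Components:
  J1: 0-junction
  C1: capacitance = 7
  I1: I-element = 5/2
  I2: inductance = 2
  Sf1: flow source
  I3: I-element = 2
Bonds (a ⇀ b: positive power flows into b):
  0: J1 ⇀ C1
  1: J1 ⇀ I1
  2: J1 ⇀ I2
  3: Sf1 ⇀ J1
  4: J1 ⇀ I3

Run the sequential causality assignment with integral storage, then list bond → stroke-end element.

#3 stroke at Sf1  (Sf1 (Sf) sets flow on bond)
#0 stroke at J1  (prefer integral on C1)
#1 stroke at I1  (common-e at J1 fixed by 0)
#2 stroke at I2  (J1 effort already set via bond 0)
#4 stroke at I3  (J1 effort already set via bond 0)

#0 stroke→J1
#1 stroke→I1
#2 stroke→I2
#3 stroke→Sf1
#4 stroke→I3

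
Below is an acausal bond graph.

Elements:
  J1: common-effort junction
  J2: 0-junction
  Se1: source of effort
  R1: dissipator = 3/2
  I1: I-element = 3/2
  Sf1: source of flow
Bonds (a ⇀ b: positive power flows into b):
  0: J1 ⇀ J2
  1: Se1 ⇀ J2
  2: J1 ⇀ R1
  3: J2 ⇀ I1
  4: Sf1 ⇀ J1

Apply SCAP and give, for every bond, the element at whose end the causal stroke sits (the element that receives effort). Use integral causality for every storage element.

#0 |J1
#1 |J2
#2 |R1
#3 |I1
#4 |Sf1

β1 |J2  (Se1 fixes effort; stroke away)
β4 |Sf1  (Sf1 (Sf) sets flow on bond)
β0 |J1  (J2 effort already set via bond 1)
β3 |I1  (0-jn J2 has e-setter on 1)
β2 |R1  (J1 effort already set via bond 0)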